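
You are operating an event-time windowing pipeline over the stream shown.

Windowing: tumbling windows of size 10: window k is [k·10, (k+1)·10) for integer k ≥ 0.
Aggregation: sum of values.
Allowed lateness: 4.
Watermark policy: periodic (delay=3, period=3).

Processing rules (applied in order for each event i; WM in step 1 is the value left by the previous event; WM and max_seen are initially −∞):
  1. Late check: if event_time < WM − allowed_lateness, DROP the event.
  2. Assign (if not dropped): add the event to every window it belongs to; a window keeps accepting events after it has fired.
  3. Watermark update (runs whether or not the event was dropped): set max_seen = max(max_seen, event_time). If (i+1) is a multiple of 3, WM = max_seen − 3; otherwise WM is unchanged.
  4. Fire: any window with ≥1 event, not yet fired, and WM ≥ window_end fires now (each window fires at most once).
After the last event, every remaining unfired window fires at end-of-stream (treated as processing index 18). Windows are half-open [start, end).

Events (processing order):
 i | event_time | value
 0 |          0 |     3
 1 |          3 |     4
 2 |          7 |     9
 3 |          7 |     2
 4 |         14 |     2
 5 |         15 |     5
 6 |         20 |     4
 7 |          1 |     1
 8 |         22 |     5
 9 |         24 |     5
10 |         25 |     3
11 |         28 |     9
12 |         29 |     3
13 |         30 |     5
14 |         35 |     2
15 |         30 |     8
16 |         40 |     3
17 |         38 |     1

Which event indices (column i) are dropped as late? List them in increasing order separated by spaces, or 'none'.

i=0 t=0 v=3: → [0,10); WM=−∞
i=1 t=3 v=4: → [0,10); WM=−∞
i=2 t=7 v=9: → [0,10); WM=4
i=3 t=7 v=2: → [0,10); WM=4
i=4 t=14 v=2: → [10,20); WM=4
i=5 t=15 v=5: → [10,20); WM=12; [0,10) fires=18
i=6 t=20 v=4: → [20,30); WM=12
i=7 t=1 v=1: DROP (t<12-4); WM=12
i=8 t=22 v=5: → [20,30); WM=19
i=9 t=24 v=5: → [20,30); WM=19
i=10 t=25 v=3: → [20,30); WM=19
i=11 t=28 v=9: → [20,30); WM=25; [10,20) fires=7
i=12 t=29 v=3: → [20,30); WM=25
i=13 t=30 v=5: → [30,40); WM=25
i=14 t=35 v=2: → [30,40); WM=32; [20,30) fires=29
i=15 t=30 v=8: → [30,40); WM=32
i=16 t=40 v=3: → [40,50); WM=32
i=17 t=38 v=1: → [30,40); WM=37

7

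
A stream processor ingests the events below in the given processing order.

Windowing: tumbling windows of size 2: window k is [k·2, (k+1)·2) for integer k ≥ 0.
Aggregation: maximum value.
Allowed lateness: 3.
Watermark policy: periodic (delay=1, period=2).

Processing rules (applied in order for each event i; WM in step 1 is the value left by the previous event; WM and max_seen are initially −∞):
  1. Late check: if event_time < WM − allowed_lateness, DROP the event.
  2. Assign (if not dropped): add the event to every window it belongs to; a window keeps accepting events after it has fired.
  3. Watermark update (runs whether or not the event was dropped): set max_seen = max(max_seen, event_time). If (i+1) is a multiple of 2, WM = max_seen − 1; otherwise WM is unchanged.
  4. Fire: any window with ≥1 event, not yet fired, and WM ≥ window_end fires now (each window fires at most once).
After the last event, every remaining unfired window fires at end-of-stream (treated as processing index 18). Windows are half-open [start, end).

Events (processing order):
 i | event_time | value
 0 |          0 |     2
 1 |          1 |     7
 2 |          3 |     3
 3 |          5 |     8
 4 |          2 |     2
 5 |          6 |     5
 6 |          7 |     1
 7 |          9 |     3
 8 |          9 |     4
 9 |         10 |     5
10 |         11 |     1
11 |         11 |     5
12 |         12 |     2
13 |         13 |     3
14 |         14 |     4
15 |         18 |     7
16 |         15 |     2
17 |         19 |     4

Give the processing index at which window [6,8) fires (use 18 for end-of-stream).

i=0 t=0 v=2: → [0,2); WM=−∞
i=1 t=1 v=7: → [0,2); WM=0
i=2 t=3 v=3: → [2,4); WM=0
i=3 t=5 v=8: → [4,6); WM=4; [0,2) fires=7 [2,4) fires=3
i=4 t=2 v=2: → [2,4); WM=4
i=5 t=6 v=5: → [6,8); WM=5
i=6 t=7 v=1: → [6,8); WM=5
i=7 t=9 v=3: → [8,10); WM=8; [4,6) fires=8 [6,8) fires=5
i=8 t=9 v=4: → [8,10); WM=8
i=9 t=10 v=5: → [10,12); WM=9
i=10 t=11 v=1: → [10,12); WM=9
i=11 t=11 v=5: → [10,12); WM=10; [8,10) fires=4
i=12 t=12 v=2: → [12,14); WM=10
i=13 t=13 v=3: → [12,14); WM=12; [10,12) fires=5
i=14 t=14 v=4: → [14,16); WM=12
i=15 t=18 v=7: → [18,20); WM=17; [12,14) fires=3 [14,16) fires=4
i=16 t=15 v=2: → [14,16); WM=17
i=17 t=19 v=4: → [18,20); WM=18

7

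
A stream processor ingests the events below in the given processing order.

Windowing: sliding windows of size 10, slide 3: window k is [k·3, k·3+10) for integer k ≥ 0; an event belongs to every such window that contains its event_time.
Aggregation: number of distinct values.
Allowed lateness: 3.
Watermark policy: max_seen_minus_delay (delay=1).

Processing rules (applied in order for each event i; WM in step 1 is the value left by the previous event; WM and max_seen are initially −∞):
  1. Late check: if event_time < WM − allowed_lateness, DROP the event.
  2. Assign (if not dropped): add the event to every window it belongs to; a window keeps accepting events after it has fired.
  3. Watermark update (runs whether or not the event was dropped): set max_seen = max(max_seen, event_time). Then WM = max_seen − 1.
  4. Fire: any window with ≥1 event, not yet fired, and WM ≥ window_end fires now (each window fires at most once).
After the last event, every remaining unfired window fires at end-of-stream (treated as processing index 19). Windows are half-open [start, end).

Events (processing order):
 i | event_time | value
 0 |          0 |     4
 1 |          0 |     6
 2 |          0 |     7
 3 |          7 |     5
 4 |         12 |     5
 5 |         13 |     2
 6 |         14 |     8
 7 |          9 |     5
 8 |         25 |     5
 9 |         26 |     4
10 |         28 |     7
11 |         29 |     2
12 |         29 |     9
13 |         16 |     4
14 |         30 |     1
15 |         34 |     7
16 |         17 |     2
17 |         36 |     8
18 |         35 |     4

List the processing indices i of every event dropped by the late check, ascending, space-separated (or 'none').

7 13 16

i=0 t=0 v=4: → [0,10); WM=-1
i=1 t=0 v=6: → [0,10); WM=-1
i=2 t=0 v=7: → [0,10); WM=-1
i=3 t=7 v=5: → [6,16),[3,13),[0,10); WM=6
i=4 t=12 v=5: → [12,22),[9,19),[6,16),[3,13); WM=11; [0,10) fires=4
i=5 t=13 v=2: → [12,22),[9,19),[6,16); WM=12
i=6 t=14 v=8: → [12,22),[9,19),[6,16); WM=13; [3,13) fires=1
i=7 t=9 v=5: DROP (t<13-3); WM=13
i=8 t=25 v=5: → [24,34),[21,31),[18,28); WM=24; [6,16) fires=3 [9,19) fires=3 [12,22) fires=3
i=9 t=26 v=4: → [24,34),[21,31),[18,28); WM=25
i=10 t=28 v=7: → [27,37),[24,34),[21,31); WM=27
i=11 t=29 v=2: → [27,37),[24,34),[21,31); WM=28; [18,28) fires=2
i=12 t=29 v=9: → [27,37),[24,34),[21,31); WM=28
i=13 t=16 v=4: DROP (t<28-3); WM=28
i=14 t=30 v=1: → [30,40),[27,37),[24,34),[21,31); WM=29
i=15 t=34 v=7: → [33,43),[30,40),[27,37); WM=33; [21,31) fires=6
i=16 t=17 v=2: DROP (t<33-3); WM=33
i=17 t=36 v=8: → [36,46),[33,43),[30,40),[27,37); WM=35; [24,34) fires=6
i=18 t=35 v=4: → [33,43),[30,40),[27,37); WM=35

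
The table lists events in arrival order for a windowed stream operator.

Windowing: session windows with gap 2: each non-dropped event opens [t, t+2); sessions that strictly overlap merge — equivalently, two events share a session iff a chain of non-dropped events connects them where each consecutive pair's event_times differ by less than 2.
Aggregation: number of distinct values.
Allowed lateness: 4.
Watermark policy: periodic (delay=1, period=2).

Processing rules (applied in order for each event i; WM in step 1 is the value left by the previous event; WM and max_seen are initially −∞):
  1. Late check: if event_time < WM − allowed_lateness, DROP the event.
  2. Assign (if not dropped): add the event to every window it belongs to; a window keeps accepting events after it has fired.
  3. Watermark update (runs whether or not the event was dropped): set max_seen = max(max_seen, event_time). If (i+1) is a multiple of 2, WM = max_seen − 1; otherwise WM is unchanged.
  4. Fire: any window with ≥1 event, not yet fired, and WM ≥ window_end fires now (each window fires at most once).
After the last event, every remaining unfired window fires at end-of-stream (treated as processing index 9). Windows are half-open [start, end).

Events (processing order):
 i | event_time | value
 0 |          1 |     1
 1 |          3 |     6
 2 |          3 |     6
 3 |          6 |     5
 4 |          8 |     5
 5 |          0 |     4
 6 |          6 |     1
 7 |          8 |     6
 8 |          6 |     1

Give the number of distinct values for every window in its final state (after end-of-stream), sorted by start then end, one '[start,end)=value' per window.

i=0 t=1 v=1: → [1,3); WM=−∞
i=1 t=3 v=6: → [3,5); WM=2
i=2 t=3 v=6: → [3,5); WM=2
i=3 t=6 v=5: → [6,8); WM=5
i=4 t=8 v=5: → [8,10); WM=5
i=5 t=0 v=4: DROP (t<5-4); WM=7
i=6 t=6 v=1: → [6,8); WM=7
i=7 t=8 v=6: → [8,10); WM=7
i=8 t=6 v=1: → [6,8); WM=7

[1,3)=1 [3,5)=1 [6,8)=2 [8,10)=2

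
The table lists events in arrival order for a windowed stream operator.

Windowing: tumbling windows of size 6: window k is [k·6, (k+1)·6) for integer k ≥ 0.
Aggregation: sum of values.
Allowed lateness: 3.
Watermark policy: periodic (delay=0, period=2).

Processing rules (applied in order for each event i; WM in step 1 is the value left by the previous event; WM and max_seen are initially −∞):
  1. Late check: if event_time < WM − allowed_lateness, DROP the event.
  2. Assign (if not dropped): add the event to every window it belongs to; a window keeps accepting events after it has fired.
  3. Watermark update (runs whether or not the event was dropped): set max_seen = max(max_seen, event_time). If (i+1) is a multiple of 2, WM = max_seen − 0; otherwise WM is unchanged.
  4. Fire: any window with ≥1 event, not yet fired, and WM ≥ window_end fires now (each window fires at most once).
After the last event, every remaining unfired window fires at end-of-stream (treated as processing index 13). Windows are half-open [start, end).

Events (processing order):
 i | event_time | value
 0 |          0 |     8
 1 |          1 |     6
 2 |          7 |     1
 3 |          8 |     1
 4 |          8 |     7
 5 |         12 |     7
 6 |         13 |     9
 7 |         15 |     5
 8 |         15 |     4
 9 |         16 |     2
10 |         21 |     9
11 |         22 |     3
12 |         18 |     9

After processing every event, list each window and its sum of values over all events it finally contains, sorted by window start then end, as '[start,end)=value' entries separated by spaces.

i=0 t=0 v=8: → [0,6); WM=−∞
i=1 t=1 v=6: → [0,6); WM=1
i=2 t=7 v=1: → [6,12); WM=1
i=3 t=8 v=1: → [6,12); WM=8; [0,6) fires=14
i=4 t=8 v=7: → [6,12); WM=8
i=5 t=12 v=7: → [12,18); WM=12; [6,12) fires=9
i=6 t=13 v=9: → [12,18); WM=12
i=7 t=15 v=5: → [12,18); WM=15
i=8 t=15 v=4: → [12,18); WM=15
i=9 t=16 v=2: → [12,18); WM=16
i=10 t=21 v=9: → [18,24); WM=16
i=11 t=22 v=3: → [18,24); WM=22; [12,18) fires=27
i=12 t=18 v=9: DROP (t<22-3); WM=22

[0,6)=14 [6,12)=9 [12,18)=27 [18,24)=12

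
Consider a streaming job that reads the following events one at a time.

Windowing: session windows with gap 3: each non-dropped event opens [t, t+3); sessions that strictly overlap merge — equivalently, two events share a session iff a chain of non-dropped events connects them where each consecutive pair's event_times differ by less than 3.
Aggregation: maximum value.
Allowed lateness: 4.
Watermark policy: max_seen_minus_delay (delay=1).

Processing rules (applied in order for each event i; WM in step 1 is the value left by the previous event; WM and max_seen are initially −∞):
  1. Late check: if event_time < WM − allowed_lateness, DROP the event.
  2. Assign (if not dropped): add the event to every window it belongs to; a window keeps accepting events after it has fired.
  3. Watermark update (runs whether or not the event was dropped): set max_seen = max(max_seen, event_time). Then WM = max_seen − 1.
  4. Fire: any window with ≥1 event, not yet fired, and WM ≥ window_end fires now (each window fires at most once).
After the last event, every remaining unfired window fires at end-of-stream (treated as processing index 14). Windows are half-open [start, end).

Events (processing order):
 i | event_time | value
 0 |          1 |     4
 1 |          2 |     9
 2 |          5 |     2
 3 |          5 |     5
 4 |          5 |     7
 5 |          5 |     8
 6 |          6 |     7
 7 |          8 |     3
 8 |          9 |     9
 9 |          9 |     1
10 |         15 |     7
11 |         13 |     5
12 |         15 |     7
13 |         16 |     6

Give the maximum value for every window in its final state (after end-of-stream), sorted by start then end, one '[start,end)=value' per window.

[1,5)=9 [5,12)=9 [13,19)=7

i=0 t=1 v=4: → [1,4); WM=0
i=1 t=2 v=9: → [1,5); WM=1
i=2 t=5 v=2: → [5,8); WM=4
i=3 t=5 v=5: → [5,8); WM=4
i=4 t=5 v=7: → [5,8); WM=4
i=5 t=5 v=8: → [5,8); WM=4
i=6 t=6 v=7: → [5,9); WM=5
i=7 t=8 v=3: → [5,11); WM=7
i=8 t=9 v=9: → [5,12); WM=8
i=9 t=9 v=1: → [5,12); WM=8
i=10 t=15 v=7: → [15,18); WM=14
i=11 t=13 v=5: → [13,18); WM=14
i=12 t=15 v=7: → [13,18); WM=14
i=13 t=16 v=6: → [13,19); WM=15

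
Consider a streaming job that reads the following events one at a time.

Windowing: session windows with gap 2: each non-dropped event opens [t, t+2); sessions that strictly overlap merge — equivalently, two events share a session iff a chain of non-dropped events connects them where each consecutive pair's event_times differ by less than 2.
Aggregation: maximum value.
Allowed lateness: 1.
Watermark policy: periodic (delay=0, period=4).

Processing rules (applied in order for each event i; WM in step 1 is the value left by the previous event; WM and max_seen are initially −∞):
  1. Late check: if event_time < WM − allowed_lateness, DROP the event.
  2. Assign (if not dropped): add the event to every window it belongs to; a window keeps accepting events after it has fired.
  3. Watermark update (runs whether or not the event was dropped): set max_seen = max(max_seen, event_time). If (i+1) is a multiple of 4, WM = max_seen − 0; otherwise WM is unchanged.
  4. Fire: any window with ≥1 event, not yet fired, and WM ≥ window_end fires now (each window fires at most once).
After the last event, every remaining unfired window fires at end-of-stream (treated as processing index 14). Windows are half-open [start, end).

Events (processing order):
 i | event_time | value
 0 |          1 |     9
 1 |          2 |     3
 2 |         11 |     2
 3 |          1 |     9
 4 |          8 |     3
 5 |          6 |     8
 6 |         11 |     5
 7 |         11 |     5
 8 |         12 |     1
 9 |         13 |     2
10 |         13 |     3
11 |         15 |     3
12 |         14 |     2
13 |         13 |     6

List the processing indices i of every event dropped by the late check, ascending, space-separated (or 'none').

4 5 13

i=0 t=1 v=9: → [1,3); WM=−∞
i=1 t=2 v=3: → [1,4); WM=−∞
i=2 t=11 v=2: → [11,13); WM=−∞
i=3 t=1 v=9: → [1,4); WM=11
i=4 t=8 v=3: DROP (t<11-1); WM=11
i=5 t=6 v=8: DROP (t<11-1); WM=11
i=6 t=11 v=5: → [11,13); WM=11
i=7 t=11 v=5: → [11,13); WM=11
i=8 t=12 v=1: → [11,14); WM=11
i=9 t=13 v=2: → [11,15); WM=11
i=10 t=13 v=3: → [11,15); WM=11
i=11 t=15 v=3: → [15,17); WM=15
i=12 t=14 v=2: → [11,17); WM=15
i=13 t=13 v=6: DROP (t<15-1); WM=15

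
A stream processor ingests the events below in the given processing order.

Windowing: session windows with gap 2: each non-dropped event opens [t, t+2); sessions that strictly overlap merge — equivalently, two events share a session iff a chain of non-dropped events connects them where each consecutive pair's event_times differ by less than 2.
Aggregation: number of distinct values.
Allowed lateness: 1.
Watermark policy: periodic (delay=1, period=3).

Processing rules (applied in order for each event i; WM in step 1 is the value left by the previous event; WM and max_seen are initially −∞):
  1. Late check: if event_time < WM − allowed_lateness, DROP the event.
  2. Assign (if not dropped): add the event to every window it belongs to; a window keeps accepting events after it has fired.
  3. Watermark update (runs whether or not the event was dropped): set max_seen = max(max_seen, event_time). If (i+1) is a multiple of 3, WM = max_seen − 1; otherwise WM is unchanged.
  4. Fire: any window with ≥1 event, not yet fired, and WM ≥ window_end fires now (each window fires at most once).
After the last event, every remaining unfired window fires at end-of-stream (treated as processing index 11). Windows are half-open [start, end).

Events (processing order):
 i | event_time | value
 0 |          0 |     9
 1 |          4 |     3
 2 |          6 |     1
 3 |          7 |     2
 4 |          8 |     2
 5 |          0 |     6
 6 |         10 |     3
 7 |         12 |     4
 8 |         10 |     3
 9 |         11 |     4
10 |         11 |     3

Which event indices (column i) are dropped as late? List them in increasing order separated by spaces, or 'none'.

5

i=0 t=0 v=9: → [0,2); WM=−∞
i=1 t=4 v=3: → [4,6); WM=−∞
i=2 t=6 v=1: → [6,8); WM=5
i=3 t=7 v=2: → [6,9); WM=5
i=4 t=8 v=2: → [6,10); WM=5
i=5 t=0 v=6: DROP (t<5-1); WM=7
i=6 t=10 v=3: → [10,12); WM=7
i=7 t=12 v=4: → [12,14); WM=7
i=8 t=10 v=3: → [10,12); WM=11
i=9 t=11 v=4: → [10,14); WM=11
i=10 t=11 v=3: → [10,14); WM=11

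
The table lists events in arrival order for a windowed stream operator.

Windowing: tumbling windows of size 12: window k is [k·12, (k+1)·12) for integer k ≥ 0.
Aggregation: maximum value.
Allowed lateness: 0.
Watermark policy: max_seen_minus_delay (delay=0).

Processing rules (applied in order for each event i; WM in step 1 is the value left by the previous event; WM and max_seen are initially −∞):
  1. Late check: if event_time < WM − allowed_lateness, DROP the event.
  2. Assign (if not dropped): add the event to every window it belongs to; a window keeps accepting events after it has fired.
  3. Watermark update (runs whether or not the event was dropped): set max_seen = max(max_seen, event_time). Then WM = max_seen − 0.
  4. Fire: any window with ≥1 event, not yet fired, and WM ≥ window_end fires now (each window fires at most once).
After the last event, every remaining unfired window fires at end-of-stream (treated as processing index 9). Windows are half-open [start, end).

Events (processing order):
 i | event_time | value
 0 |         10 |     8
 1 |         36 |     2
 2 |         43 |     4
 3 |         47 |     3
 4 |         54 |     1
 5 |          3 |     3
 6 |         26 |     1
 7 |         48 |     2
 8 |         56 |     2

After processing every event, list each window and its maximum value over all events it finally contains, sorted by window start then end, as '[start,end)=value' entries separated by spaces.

i=0 t=10 v=8: → [0,12); WM=10
i=1 t=36 v=2: → [36,48); WM=36; [0,12) fires=8
i=2 t=43 v=4: → [36,48); WM=43
i=3 t=47 v=3: → [36,48); WM=47
i=4 t=54 v=1: → [48,60); WM=54; [36,48) fires=4
i=5 t=3 v=3: DROP (t<54-0); WM=54
i=6 t=26 v=1: DROP (t<54-0); WM=54
i=7 t=48 v=2: DROP (t<54-0); WM=54
i=8 t=56 v=2: → [48,60); WM=56

[0,12)=8 [36,48)=4 [48,60)=2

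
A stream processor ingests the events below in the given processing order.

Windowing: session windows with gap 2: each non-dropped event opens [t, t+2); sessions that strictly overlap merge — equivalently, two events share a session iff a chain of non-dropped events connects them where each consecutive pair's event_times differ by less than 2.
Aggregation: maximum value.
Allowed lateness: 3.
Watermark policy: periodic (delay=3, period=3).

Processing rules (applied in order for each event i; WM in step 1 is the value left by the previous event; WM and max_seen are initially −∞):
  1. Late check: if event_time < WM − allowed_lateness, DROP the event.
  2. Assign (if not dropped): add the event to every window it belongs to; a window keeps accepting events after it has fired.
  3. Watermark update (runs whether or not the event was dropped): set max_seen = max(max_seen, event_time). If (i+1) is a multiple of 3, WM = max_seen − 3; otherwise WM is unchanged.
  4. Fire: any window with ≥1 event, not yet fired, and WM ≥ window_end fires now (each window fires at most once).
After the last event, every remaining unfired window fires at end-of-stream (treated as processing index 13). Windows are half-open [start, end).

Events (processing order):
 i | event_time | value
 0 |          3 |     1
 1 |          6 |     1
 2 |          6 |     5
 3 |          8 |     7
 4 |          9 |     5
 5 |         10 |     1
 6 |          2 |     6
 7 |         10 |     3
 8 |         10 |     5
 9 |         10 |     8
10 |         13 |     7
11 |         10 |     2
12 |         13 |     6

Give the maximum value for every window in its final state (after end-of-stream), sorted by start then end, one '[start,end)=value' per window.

i=0 t=3 v=1: → [3,5); WM=−∞
i=1 t=6 v=1: → [6,8); WM=−∞
i=2 t=6 v=5: → [6,8); WM=3
i=3 t=8 v=7: → [8,10); WM=3
i=4 t=9 v=5: → [8,11); WM=3
i=5 t=10 v=1: → [8,12); WM=7
i=6 t=2 v=6: DROP (t<7-3); WM=7
i=7 t=10 v=3: → [8,12); WM=7
i=8 t=10 v=5: → [8,12); WM=7
i=9 t=10 v=8: → [8,12); WM=7
i=10 t=13 v=7: → [13,15); WM=7
i=11 t=10 v=2: → [8,12); WM=10
i=12 t=13 v=6: → [13,15); WM=10

[3,5)=1 [6,8)=5 [8,12)=8 [13,15)=7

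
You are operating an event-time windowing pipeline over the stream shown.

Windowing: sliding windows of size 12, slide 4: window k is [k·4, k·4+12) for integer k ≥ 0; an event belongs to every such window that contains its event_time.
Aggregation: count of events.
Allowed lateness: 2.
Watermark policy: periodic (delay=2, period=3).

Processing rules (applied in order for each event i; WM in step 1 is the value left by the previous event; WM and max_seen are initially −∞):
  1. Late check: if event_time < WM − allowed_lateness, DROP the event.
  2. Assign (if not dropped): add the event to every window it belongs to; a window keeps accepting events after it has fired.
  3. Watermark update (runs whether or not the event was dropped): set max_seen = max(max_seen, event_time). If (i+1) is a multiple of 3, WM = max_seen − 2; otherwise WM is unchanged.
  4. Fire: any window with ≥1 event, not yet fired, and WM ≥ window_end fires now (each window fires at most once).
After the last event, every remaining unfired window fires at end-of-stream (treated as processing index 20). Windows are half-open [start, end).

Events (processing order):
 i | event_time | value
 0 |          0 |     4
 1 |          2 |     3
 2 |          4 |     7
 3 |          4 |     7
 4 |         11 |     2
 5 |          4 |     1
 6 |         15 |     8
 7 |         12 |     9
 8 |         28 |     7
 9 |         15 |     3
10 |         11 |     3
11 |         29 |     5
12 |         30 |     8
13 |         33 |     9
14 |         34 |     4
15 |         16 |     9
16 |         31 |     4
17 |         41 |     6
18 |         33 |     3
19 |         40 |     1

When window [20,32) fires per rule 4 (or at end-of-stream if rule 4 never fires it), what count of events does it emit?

3

i=0 t=0 v=4: → [0,12); WM=−∞
i=1 t=2 v=3: → [0,12); WM=−∞
i=2 t=4 v=7: → [4,16),[0,12); WM=2
i=3 t=4 v=7: → [4,16),[0,12); WM=2
i=4 t=11 v=2: → [8,20),[4,16),[0,12); WM=2
i=5 t=4 v=1: → [4,16),[0,12); WM=9
i=6 t=15 v=8: → [12,24),[8,20),[4,16); WM=9
i=7 t=12 v=9: → [12,24),[8,20),[4,16); WM=9
i=8 t=28 v=7: → [28,40),[24,36),[20,32); WM=26; [0,12) fires=6 [4,16) fires=6 [8,20) fires=3 [12,24) fires=2
i=9 t=15 v=3: DROP (t<26-2); WM=26
i=10 t=11 v=3: DROP (t<26-2); WM=26
i=11 t=29 v=5: → [28,40),[24,36),[20,32); WM=27
i=12 t=30 v=8: → [28,40),[24,36),[20,32); WM=27
i=13 t=33 v=9: → [32,44),[28,40),[24,36); WM=27
i=14 t=34 v=4: → [32,44),[28,40),[24,36); WM=32; [20,32) fires=3
i=15 t=16 v=9: DROP (t<32-2); WM=32
i=16 t=31 v=4: → [28,40),[24,36),[20,32); WM=32
i=17 t=41 v=6: → [40,52),[36,48),[32,44); WM=39; [24,36) fires=6
i=18 t=33 v=3: DROP (t<39-2); WM=39
i=19 t=40 v=1: → [40,52),[36,48),[32,44); WM=39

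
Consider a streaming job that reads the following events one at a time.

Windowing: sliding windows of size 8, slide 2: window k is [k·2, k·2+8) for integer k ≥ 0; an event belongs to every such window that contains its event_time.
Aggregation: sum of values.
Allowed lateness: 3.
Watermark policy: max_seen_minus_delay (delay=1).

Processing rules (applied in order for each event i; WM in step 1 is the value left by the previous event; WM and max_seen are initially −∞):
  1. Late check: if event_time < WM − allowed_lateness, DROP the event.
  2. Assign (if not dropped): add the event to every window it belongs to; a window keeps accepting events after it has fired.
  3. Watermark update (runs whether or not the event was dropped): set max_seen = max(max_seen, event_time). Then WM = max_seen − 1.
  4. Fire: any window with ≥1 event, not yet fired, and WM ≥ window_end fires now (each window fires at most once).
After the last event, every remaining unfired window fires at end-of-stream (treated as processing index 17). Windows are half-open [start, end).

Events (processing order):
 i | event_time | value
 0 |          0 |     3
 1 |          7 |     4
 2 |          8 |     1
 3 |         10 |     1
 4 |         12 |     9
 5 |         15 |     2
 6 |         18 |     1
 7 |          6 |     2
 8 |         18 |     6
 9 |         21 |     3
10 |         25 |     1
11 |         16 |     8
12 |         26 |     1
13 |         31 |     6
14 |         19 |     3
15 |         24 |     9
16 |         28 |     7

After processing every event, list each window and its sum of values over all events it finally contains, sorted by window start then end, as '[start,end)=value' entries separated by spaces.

i=0 t=0 v=3: → [0,8); WM=-1
i=1 t=7 v=4: → [6,14),[4,12),[2,10),[0,8); WM=6
i=2 t=8 v=1: → [8,16),[6,14),[4,12),[2,10); WM=7
i=3 t=10 v=1: → [10,18),[8,16),[6,14),[4,12); WM=9; [0,8) fires=7
i=4 t=12 v=9: → [12,20),[10,18),[8,16),[6,14); WM=11; [2,10) fires=5
i=5 t=15 v=2: → [14,22),[12,20),[10,18),[8,16); WM=14; [4,12) fires=6 [6,14) fires=15
i=6 t=18 v=1: → [18,26),[16,24),[14,22),[12,20); WM=17; [8,16) fires=13
i=7 t=6 v=2: DROP (t<17-3); WM=17
i=8 t=18 v=6: → [18,26),[16,24),[14,22),[12,20); WM=17
i=9 t=21 v=3: → [20,28),[18,26),[16,24),[14,22); WM=20; [10,18) fires=12 [12,20) fires=18
i=10 t=25 v=1: → [24,32),[22,30),[20,28),[18,26); WM=24; [14,22) fires=12 [16,24) fires=10
i=11 t=16 v=8: DROP (t<24-3); WM=24
i=12 t=26 v=1: → [26,34),[24,32),[22,30),[20,28); WM=25
i=13 t=31 v=6: → [30,38),[28,36),[26,34),[24,32); WM=30; [18,26) fires=11 [20,28) fires=5 [22,30) fires=2
i=14 t=19 v=3: DROP (t<30-3); WM=30
i=15 t=24 v=9: DROP (t<30-3); WM=30
i=16 t=28 v=7: → [28,36),[26,34),[24,32),[22,30); WM=30

[0,8)=7 [2,10)=5 [4,12)=6 [6,14)=15 [8,16)=13 [10,18)=12 [12,20)=18 [14,22)=12 [16,24)=10 [18,26)=11 [20,28)=5 [22,30)=9 [24,32)=15 [26,34)=14 [28,36)=13 [30,38)=6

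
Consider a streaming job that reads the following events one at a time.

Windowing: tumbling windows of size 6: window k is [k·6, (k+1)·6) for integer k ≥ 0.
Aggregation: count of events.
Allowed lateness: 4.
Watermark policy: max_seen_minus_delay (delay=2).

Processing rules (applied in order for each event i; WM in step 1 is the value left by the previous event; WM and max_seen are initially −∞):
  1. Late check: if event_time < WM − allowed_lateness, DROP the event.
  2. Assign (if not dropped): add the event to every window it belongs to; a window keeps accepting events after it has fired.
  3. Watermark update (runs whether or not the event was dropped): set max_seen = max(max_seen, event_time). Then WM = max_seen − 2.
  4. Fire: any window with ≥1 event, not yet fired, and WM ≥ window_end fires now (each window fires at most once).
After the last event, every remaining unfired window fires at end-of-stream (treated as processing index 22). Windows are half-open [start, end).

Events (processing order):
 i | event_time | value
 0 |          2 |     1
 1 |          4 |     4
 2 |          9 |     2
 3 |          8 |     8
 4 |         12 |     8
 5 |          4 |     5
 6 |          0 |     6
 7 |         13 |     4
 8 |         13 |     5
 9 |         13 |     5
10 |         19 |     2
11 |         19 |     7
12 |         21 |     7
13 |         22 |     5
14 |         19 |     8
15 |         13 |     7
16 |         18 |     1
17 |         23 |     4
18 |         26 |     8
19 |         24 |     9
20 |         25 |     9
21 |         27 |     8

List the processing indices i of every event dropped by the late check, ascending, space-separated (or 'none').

5 6 15

i=0 t=2 v=1: → [0,6); WM=0
i=1 t=4 v=4: → [0,6); WM=2
i=2 t=9 v=2: → [6,12); WM=7; [0,6) fires=2
i=3 t=8 v=8: → [6,12); WM=7
i=4 t=12 v=8: → [12,18); WM=10
i=5 t=4 v=5: DROP (t<10-4); WM=10
i=6 t=0 v=6: DROP (t<10-4); WM=10
i=7 t=13 v=4: → [12,18); WM=11
i=8 t=13 v=5: → [12,18); WM=11
i=9 t=13 v=5: → [12,18); WM=11
i=10 t=19 v=2: → [18,24); WM=17; [6,12) fires=2
i=11 t=19 v=7: → [18,24); WM=17
i=12 t=21 v=7: → [18,24); WM=19; [12,18) fires=4
i=13 t=22 v=5: → [18,24); WM=20
i=14 t=19 v=8: → [18,24); WM=20
i=15 t=13 v=7: DROP (t<20-4); WM=20
i=16 t=18 v=1: → [18,24); WM=20
i=17 t=23 v=4: → [18,24); WM=21
i=18 t=26 v=8: → [24,30); WM=24; [18,24) fires=7
i=19 t=24 v=9: → [24,30); WM=24
i=20 t=25 v=9: → [24,30); WM=24
i=21 t=27 v=8: → [24,30); WM=25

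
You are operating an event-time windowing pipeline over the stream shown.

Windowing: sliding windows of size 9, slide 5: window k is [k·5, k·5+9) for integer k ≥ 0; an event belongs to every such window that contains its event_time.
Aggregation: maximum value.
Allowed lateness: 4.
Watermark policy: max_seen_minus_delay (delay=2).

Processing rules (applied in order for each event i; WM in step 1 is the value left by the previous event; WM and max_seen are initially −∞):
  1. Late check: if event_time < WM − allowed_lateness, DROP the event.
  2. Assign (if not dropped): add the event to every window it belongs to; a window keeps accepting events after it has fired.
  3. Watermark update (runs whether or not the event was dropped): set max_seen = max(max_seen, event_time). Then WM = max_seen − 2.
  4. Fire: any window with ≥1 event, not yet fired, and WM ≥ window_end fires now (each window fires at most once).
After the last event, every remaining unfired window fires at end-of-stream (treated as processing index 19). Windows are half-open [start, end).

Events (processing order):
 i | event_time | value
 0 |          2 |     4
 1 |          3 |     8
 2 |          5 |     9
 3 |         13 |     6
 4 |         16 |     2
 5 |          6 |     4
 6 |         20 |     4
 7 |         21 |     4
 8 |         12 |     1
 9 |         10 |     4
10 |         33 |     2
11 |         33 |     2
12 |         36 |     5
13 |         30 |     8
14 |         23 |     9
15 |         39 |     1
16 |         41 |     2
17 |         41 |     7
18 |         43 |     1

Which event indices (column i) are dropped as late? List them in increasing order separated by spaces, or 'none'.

i=0 t=2 v=4: → [0,9); WM=0
i=1 t=3 v=8: → [0,9); WM=1
i=2 t=5 v=9: → [5,14),[0,9); WM=3
i=3 t=13 v=6: → [10,19),[5,14); WM=11; [0,9) fires=9
i=4 t=16 v=2: → [15,24),[10,19); WM=14; [5,14) fires=9
i=5 t=6 v=4: DROP (t<14-4); WM=14
i=6 t=20 v=4: → [20,29),[15,24); WM=18
i=7 t=21 v=4: → [20,29),[15,24); WM=19; [10,19) fires=6
i=8 t=12 v=1: DROP (t<19-4); WM=19
i=9 t=10 v=4: DROP (t<19-4); WM=19
i=10 t=33 v=2: → [30,39),[25,34); WM=31; [15,24) fires=4 [20,29) fires=4
i=11 t=33 v=2: → [30,39),[25,34); WM=31
i=12 t=36 v=5: → [35,44),[30,39); WM=34; [25,34) fires=2
i=13 t=30 v=8: → [30,39),[25,34); WM=34
i=14 t=23 v=9: DROP (t<34-4); WM=34
i=15 t=39 v=1: → [35,44); WM=37
i=16 t=41 v=2: → [40,49),[35,44); WM=39; [30,39) fires=8
i=17 t=41 v=7: → [40,49),[35,44); WM=39
i=18 t=43 v=1: → [40,49),[35,44); WM=41

5 8 9 14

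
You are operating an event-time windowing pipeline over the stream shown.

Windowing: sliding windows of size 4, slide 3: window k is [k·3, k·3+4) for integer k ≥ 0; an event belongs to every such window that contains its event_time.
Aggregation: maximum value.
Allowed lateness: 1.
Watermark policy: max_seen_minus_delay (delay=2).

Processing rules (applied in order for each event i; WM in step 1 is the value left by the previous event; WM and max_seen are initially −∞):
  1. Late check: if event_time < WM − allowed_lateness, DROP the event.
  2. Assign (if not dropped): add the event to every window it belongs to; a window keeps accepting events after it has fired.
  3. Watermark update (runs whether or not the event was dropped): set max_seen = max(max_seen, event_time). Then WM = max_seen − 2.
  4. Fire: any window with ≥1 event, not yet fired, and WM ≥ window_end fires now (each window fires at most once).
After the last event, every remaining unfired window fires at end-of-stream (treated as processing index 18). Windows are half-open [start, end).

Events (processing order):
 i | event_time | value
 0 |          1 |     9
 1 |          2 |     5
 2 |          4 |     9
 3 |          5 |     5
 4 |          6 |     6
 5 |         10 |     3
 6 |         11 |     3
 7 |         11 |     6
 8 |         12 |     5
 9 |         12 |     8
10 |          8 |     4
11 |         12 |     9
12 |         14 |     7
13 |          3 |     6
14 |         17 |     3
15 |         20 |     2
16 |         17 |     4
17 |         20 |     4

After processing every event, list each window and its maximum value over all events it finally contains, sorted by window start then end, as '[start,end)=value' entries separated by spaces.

i=0 t=1 v=9: → [0,4); WM=-1
i=1 t=2 v=5: → [0,4); WM=0
i=2 t=4 v=9: → [3,7); WM=2
i=3 t=5 v=5: → [3,7); WM=3
i=4 t=6 v=6: → [6,10),[3,7); WM=4; [0,4) fires=9
i=5 t=10 v=3: → [9,13); WM=8; [3,7) fires=9
i=6 t=11 v=3: → [9,13); WM=9
i=7 t=11 v=6: → [9,13); WM=9
i=8 t=12 v=5: → [12,16),[9,13); WM=10; [6,10) fires=6
i=9 t=12 v=8: → [12,16),[9,13); WM=10
i=10 t=8 v=4: DROP (t<10-1); WM=10
i=11 t=12 v=9: → [12,16),[9,13); WM=10
i=12 t=14 v=7: → [12,16); WM=12
i=13 t=3 v=6: DROP (t<12-1); WM=12
i=14 t=17 v=3: → [15,19); WM=15; [9,13) fires=9
i=15 t=20 v=2: → [18,22); WM=18; [12,16) fires=9
i=16 t=17 v=4: → [15,19); WM=18
i=17 t=20 v=4: → [18,22); WM=18

[0,4)=9 [3,7)=9 [6,10)=6 [9,13)=9 [12,16)=9 [15,19)=4 [18,22)=4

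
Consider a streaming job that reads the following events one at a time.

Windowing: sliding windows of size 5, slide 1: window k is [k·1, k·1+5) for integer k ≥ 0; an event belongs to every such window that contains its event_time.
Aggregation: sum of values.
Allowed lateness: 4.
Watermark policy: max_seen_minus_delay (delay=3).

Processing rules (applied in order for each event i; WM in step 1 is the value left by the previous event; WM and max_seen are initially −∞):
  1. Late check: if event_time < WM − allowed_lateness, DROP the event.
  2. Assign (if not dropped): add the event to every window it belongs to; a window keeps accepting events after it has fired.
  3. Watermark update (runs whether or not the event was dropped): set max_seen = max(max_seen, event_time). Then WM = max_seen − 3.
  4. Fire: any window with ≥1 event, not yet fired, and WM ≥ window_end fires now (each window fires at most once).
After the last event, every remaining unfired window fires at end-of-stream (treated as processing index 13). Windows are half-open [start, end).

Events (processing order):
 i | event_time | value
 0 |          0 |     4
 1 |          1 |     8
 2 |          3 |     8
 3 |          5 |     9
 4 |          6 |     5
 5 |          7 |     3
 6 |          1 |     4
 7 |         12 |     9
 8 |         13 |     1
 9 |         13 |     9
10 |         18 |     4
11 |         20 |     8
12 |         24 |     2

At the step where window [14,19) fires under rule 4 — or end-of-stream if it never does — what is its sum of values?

i=0 t=0 v=4: → [0,5); WM=-3
i=1 t=1 v=8: → [1,6),[0,5); WM=-2
i=2 t=3 v=8: → [3,8),[2,7),[1,6),[0,5); WM=0
i=3 t=5 v=9: → [5,10),[4,9),[3,8),[2,7),[1,6); WM=2
i=4 t=6 v=5: → [6,11),[5,10),[4,9),[3,8),[2,7); WM=3
i=5 t=7 v=3: → [7,12),[6,11),[5,10),[4,9),[3,8); WM=4
i=6 t=1 v=4: → [1,6),[0,5); WM=4
i=7 t=12 v=9: → [12,17),[11,16),[10,15),[9,14),[8,13); WM=9; [0,5) fires=24 [1,6) fires=29 [2,7) fires=22 [3,8) fires=25 [4,9) fires=17
i=8 t=13 v=1: → [13,18),[12,17),[11,16),[10,15),[9,14); WM=10; [5,10) fires=17
i=9 t=13 v=9: → [13,18),[12,17),[11,16),[10,15),[9,14); WM=10
i=10 t=18 v=4: → [18,23),[17,22),[16,21),[15,20),[14,19); WM=15; [6,11) fires=8 [7,12) fires=3 [8,13) fires=9 [9,14) fires=19 [10,15) fires=19
i=11 t=20 v=8: → [20,25),[19,24),[18,23),[17,22),[16,21); WM=17; [11,16) fires=19 [12,17) fires=19
i=12 t=24 v=2: → [24,29),[23,28),[22,27),[21,26),[20,25); WM=21; [13,18) fires=10 [14,19) fires=4 [15,20) fires=4 [16,21) fires=12

4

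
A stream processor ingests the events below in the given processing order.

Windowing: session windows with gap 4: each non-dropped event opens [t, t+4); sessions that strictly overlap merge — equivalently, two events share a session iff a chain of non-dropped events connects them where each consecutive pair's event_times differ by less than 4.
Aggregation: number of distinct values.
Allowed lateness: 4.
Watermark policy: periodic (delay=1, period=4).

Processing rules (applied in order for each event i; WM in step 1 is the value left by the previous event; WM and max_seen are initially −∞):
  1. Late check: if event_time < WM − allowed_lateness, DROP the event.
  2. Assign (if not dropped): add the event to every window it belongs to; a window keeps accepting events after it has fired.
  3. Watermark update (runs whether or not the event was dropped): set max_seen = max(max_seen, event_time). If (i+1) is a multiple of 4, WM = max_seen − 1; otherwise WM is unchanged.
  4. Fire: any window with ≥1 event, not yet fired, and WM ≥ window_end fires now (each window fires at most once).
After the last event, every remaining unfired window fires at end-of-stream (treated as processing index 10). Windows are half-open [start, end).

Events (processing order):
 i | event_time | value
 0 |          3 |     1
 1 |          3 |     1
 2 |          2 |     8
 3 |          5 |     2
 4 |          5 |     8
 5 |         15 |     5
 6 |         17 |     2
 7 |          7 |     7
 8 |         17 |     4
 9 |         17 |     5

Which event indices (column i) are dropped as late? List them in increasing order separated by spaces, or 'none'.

none

i=0 t=3 v=1: → [3,7); WM=−∞
i=1 t=3 v=1: → [3,7); WM=−∞
i=2 t=2 v=8: → [2,7); WM=−∞
i=3 t=5 v=2: → [2,9); WM=4
i=4 t=5 v=8: → [2,9); WM=4
i=5 t=15 v=5: → [15,19); WM=4
i=6 t=17 v=2: → [15,21); WM=4
i=7 t=7 v=7: → [2,11); WM=16
i=8 t=17 v=4: → [15,21); WM=16
i=9 t=17 v=5: → [15,21); WM=16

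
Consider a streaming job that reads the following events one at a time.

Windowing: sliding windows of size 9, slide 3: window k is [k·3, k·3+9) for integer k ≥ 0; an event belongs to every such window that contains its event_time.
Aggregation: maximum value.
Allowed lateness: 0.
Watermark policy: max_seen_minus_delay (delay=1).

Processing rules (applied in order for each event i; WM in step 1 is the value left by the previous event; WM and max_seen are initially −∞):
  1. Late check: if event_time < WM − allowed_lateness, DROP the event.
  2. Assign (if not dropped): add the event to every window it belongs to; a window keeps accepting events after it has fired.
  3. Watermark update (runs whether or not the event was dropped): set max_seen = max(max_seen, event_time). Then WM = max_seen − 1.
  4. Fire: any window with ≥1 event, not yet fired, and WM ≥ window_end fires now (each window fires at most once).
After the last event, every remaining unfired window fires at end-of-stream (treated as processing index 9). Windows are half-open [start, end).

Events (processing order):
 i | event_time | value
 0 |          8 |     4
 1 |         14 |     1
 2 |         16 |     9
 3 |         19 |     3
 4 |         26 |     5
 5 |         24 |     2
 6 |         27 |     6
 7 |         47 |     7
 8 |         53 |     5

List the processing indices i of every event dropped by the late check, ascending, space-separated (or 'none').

5

i=0 t=8 v=4: → [6,15),[3,12),[0,9); WM=7
i=1 t=14 v=1: → [12,21),[9,18),[6,15); WM=13; [0,9) fires=4 [3,12) fires=4
i=2 t=16 v=9: → [15,24),[12,21),[9,18); WM=15; [6,15) fires=4
i=3 t=19 v=3: → [18,27),[15,24),[12,21); WM=18; [9,18) fires=9
i=4 t=26 v=5: → [24,33),[21,30),[18,27); WM=25; [12,21) fires=9 [15,24) fires=9
i=5 t=24 v=2: DROP (t<25-0); WM=25
i=6 t=27 v=6: → [27,36),[24,33),[21,30); WM=26
i=7 t=47 v=7: → [45,54),[42,51),[39,48); WM=46; [18,27) fires=5 [21,30) fires=6 [24,33) fires=6 [27,36) fires=6
i=8 t=53 v=5: → [51,60),[48,57),[45,54); WM=52; [39,48) fires=7 [42,51) fires=7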